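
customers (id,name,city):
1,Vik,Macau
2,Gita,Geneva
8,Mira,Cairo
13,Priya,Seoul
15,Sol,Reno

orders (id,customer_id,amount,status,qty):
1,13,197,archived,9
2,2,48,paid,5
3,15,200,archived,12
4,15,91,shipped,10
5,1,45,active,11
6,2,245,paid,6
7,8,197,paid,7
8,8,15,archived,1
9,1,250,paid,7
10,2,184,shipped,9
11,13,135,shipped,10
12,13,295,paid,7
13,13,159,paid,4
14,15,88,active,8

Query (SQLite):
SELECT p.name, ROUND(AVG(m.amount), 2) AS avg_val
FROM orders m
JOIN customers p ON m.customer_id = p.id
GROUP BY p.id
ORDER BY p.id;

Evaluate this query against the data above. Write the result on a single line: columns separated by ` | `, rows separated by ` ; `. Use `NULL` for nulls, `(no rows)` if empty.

Vik | 147.5 ; Gita | 159 ; Mira | 106 ; Priya | 196.5 ; Sol | 126.33

Join each orders row to its customers via customer_id.
Group joined rows by customers.id; compute ROUND(AVG(m.amount), 2) per group.
  1: ids {5, 9} → ROUND(AVG(m.amount), 2)=147.5
  2: ids {2, 6, 10} → ROUND(AVG(m.amount), 2)=159
  8: ids {7, 8} → ROUND(AVG(m.amount), 2)=106
  13: ids {1, 11, 12, 13} → ROUND(AVG(m.amount), 2)=196.5
  15: ids {3, 4, 14} → ROUND(AVG(m.amount), 2)=126.33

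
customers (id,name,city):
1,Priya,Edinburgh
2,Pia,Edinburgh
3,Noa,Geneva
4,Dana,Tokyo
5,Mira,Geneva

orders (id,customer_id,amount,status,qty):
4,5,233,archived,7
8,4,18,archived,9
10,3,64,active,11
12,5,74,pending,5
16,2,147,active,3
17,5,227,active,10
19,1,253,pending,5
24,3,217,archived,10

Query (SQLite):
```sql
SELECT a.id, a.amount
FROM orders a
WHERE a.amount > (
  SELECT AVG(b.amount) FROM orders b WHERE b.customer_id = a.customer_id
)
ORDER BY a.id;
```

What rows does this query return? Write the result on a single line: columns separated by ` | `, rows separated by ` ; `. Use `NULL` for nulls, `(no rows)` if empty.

4 | 233 ; 17 | 227 ; 24 | 217

For each orders row a, compute AVG(amount) over rows sharing a.customer_id.
Keep row a if a.amount > that per-group AVG.
  customer_id=1: AVG(amount) = 253.0
  customer_id=2: AVG(amount) = 147.0
  customer_id=3: AVG(amount) = 140.5
  customer_id=4: AVG(amount) = 18.0
  customer_id=5: AVG(amount) = 178.0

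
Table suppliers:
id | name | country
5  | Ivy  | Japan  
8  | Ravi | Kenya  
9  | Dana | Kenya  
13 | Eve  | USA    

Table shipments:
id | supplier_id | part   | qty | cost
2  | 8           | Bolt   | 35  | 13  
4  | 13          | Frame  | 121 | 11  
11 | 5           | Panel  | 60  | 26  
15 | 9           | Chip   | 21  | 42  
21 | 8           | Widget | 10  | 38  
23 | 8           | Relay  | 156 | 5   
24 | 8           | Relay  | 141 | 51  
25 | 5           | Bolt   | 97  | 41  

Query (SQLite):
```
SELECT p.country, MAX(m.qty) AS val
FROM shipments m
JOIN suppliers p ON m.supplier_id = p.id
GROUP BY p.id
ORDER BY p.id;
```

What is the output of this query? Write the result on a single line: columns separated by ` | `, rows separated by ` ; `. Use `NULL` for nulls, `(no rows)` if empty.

Japan | 97 ; Kenya | 156 ; Kenya | 21 ; USA | 121

Join each shipments row to its suppliers via supplier_id.
Group joined rows by suppliers.id; compute MAX(m.qty) per group.
  5: ids {11, 25} → MAX(m.qty)=97
  8: ids {2, 21, 23, 24} → MAX(m.qty)=156
  9: ids {15} → MAX(m.qty)=21
  13: ids {4} → MAX(m.qty)=121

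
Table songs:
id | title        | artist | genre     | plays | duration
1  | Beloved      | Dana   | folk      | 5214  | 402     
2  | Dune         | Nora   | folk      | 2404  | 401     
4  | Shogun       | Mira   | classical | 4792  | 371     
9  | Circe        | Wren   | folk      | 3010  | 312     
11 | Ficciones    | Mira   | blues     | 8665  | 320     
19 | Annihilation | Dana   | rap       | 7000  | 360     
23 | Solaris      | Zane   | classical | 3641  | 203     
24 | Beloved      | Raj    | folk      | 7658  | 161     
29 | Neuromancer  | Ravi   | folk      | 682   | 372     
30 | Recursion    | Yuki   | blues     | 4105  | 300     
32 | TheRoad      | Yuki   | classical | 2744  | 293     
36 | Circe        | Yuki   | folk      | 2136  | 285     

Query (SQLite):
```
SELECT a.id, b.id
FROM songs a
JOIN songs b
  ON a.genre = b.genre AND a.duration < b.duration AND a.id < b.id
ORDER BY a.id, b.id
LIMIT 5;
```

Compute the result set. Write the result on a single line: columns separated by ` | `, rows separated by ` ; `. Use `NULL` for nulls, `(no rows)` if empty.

9 | 29 ; 23 | 32 ; 24 | 29 ; 24 | 36

Pairs (a,b) with same genre, a.duration < b.duration, a.id < b.id.
genre groups: blues:{11,30} classical:{4,23,32} folk:{1,2,9,24,29,36} rap:{19}
Ordered by (a.id, b.id); first 5.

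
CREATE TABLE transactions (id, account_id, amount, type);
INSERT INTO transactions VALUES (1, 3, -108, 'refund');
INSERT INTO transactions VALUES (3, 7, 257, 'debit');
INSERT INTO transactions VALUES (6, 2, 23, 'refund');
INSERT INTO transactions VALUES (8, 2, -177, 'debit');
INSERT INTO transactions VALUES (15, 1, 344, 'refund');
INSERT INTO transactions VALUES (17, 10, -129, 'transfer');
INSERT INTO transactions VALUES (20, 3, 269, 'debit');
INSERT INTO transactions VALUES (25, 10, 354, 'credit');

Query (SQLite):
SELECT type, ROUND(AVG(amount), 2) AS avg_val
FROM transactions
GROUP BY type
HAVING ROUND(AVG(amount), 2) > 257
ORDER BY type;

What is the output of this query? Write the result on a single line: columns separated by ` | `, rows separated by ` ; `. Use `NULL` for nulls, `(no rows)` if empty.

Partition transactions by type; compute ROUND(AVG(amount), 2) within each group.
HAVING: keep groups where ROUND(AVG(amount), 2) > 257.
  credit: ids {25} → ROUND(AVG(amount), 2)=354
  debit: ids {3, 8, 20} → ROUND(AVG(amount), 2)=116.33
  refund: ids {1, 6, 15} → ROUND(AVG(amount), 2)=86.33
  transfer: ids {17} → ROUND(AVG(amount), 2)=-129

credit | 354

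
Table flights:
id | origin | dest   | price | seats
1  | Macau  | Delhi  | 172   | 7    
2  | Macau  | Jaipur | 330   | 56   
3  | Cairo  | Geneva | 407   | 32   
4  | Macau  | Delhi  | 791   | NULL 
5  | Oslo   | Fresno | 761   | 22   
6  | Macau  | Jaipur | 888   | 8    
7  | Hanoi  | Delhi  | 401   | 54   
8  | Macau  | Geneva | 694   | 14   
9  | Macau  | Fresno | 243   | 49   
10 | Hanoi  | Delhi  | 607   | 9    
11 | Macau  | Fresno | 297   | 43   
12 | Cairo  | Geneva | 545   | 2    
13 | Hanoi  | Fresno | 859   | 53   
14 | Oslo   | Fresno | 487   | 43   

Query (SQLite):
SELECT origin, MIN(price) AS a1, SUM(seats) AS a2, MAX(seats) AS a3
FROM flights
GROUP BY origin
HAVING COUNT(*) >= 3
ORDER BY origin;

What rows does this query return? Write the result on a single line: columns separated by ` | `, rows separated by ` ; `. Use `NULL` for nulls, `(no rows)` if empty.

Hanoi | 401 | 116 | 54 ; Macau | 172 | 177 | 56

Group flights by origin.
Per group compute: MIN(price), SUM(seats), MAX(seats).
HAVING: drop groups with fewer than 3 rows.
  Cairo: ids {3, 12} → MIN(price)=407, SUM(seats)=34, MAX(seats)=32
  Hanoi: ids {7, 10, 13} → MIN(price)=401, SUM(seats)=116, MAX(seats)=54
  Macau: ids {1, 2, 4, 6, 8, 9, 11} → MIN(price)=172, SUM(seats)=177, MAX(seats)=56
  Oslo: ids {5, 14} → MIN(price)=487, SUM(seats)=65, MAX(seats)=43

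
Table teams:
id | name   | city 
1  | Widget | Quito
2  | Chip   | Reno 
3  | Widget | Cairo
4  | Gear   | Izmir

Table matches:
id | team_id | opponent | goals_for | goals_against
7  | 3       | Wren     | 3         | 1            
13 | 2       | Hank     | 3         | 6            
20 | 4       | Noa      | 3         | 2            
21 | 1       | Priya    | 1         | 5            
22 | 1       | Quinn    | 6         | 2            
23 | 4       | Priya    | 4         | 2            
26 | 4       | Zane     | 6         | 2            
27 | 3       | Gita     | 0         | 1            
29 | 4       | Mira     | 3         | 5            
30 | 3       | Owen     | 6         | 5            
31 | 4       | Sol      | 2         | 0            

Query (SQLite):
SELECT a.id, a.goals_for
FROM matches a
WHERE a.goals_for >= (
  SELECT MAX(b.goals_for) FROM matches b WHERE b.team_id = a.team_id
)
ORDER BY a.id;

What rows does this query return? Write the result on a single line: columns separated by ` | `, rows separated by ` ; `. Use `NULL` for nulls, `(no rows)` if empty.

13 | 3 ; 22 | 6 ; 26 | 6 ; 30 | 6

For each matches row a, compute MAX(goals_for) over rows sharing a.team_id.
Keep row a if a.goals_for >= that per-group MAX.
  team_id=1: MAX(goals_for) = 6
  team_id=2: MAX(goals_for) = 3
  team_id=3: MAX(goals_for) = 6
  team_id=4: MAX(goals_for) = 6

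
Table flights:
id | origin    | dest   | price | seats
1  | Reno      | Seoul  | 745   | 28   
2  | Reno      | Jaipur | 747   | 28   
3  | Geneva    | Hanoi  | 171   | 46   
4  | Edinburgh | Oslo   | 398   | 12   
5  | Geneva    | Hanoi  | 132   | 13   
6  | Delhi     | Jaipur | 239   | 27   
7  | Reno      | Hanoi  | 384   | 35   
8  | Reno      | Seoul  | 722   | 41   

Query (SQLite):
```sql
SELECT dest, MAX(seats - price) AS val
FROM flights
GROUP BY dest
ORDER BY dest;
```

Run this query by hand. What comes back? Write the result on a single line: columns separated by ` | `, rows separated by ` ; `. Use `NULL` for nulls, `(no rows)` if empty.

For each row compute seats - price.
Group by dest; take MAX of the expression per group.
  Hanoi: ids {3, 5, 7} → MAX(seats - price)=-119
  Jaipur: ids {2, 6} → MAX(seats - price)=-212
  Oslo: ids {4} → MAX(seats - price)=-386
  Seoul: ids {1, 8} → MAX(seats - price)=-681

Hanoi | -119 ; Jaipur | -212 ; Oslo | -386 ; Seoul | -681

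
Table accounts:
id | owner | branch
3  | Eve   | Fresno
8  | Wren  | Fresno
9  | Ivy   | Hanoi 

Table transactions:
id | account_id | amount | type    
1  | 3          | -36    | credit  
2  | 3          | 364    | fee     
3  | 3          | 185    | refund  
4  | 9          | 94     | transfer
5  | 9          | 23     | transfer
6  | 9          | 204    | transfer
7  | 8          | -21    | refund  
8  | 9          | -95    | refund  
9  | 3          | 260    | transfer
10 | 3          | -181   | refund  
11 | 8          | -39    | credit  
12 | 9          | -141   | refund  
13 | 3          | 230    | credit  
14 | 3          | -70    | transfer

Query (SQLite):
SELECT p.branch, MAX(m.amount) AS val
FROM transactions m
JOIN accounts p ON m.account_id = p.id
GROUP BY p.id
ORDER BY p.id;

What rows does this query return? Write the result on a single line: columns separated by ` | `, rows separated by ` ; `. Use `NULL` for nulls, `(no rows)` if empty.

Join each transactions row to its accounts via account_id.
Group joined rows by accounts.id; compute MAX(m.amount) per group.
  3: ids {1, 2, 3, 9, 10, 13, 14} → MAX(m.amount)=364
  8: ids {7, 11} → MAX(m.amount)=-21
  9: ids {4, 5, 6, 8, 12} → MAX(m.amount)=204

Fresno | 364 ; Fresno | -21 ; Hanoi | 204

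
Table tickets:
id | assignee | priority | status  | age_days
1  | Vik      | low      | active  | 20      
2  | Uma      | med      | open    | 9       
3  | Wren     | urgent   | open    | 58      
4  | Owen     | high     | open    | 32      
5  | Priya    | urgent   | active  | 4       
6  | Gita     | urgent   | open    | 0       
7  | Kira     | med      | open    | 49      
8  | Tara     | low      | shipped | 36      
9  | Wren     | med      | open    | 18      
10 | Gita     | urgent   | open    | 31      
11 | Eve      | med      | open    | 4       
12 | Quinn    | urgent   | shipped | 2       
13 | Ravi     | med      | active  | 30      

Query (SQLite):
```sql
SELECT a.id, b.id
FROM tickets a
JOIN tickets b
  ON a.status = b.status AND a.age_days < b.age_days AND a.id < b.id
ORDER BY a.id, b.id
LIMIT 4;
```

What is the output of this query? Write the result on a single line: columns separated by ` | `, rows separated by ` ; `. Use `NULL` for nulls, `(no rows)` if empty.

1 | 13 ; 2 | 3 ; 2 | 4 ; 2 | 7

Pairs (a,b) with same status, a.age_days < b.age_days, a.id < b.id.
status groups: active:{1,5,13} open:{2,3,4,6,7,9,10,11} shipped:{8,12}
Ordered by (a.id, b.id); first 4.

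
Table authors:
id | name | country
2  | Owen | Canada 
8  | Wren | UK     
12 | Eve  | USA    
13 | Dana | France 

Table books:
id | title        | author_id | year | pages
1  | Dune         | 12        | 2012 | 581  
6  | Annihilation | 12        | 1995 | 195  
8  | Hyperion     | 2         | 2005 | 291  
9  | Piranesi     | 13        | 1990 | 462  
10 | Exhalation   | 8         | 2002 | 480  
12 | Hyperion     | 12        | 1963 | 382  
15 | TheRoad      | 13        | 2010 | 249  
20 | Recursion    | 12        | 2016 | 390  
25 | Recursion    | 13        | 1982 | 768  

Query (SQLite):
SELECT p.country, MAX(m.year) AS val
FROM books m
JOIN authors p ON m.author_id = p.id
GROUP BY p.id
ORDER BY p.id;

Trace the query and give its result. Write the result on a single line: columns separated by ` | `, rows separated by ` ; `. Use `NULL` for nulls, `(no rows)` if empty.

Join each books row to its authors via author_id.
Group joined rows by authors.id; compute MAX(m.year) per group.
  2: ids {8} → MAX(m.year)=2005
  8: ids {10} → MAX(m.year)=2002
  12: ids {1, 6, 12, 20} → MAX(m.year)=2016
  13: ids {9, 15, 25} → MAX(m.year)=2010

Canada | 2005 ; UK | 2002 ; USA | 2016 ; France | 2010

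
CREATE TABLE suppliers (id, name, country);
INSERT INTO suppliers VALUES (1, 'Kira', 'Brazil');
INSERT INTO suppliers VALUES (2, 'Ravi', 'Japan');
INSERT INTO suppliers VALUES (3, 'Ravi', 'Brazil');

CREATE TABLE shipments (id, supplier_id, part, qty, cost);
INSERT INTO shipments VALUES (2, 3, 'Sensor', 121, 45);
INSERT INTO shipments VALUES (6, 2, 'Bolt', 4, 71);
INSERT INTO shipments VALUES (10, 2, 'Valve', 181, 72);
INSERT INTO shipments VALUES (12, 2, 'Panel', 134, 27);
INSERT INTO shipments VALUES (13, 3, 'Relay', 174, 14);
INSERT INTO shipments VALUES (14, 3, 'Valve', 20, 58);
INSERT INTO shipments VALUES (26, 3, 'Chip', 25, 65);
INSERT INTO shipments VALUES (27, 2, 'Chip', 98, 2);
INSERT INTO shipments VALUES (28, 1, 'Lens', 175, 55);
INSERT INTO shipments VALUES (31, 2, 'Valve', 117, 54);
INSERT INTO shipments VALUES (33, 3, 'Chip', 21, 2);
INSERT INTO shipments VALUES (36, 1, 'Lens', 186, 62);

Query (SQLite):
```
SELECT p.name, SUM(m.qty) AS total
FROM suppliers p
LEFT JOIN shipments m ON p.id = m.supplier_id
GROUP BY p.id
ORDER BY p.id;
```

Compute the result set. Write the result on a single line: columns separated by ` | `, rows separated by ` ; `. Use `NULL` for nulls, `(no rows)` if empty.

Kira | 361 ; Ravi | 534 ; Ravi | 361

LEFT JOIN keeps every suppliers row; unmatched ones get NULL for shipments columns.
Group by suppliers.id and compute SUM(m.qty). SUM over an all-NULL group is NULL.
  1: ids {28, 36} → SUM(m.qty)=361
  2: ids {6, 10, 12, 27, 31} → SUM(m.qty)=534
  3: ids {2, 13, 14, 26, 33} → SUM(m.qty)=361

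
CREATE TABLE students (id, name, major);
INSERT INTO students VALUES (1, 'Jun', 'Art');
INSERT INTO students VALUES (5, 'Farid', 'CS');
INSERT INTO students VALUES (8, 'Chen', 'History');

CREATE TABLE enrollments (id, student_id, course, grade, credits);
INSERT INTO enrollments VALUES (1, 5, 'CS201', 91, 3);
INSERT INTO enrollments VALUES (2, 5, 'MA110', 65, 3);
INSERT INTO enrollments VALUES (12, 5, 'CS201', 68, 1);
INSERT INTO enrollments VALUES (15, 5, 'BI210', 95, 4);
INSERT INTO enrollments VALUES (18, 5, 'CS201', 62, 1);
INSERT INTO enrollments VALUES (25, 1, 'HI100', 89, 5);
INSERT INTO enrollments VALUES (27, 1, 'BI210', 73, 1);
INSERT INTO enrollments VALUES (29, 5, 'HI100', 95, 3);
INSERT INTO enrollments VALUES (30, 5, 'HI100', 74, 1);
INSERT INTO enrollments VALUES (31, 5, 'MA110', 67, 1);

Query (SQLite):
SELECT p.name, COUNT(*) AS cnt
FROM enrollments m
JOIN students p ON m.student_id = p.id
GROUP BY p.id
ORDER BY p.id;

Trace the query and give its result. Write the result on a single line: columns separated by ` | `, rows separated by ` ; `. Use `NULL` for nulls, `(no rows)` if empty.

Join each enrollments row to its students via student_id.
Group joined rows by students.id; compute COUNT(*) per group.
  1: ids {25, 27} → COUNT(*)=2
  5: ids {1, 2, 12, 15, 18, 29, 30, 31} → COUNT(*)=8

Jun | 2 ; Farid | 8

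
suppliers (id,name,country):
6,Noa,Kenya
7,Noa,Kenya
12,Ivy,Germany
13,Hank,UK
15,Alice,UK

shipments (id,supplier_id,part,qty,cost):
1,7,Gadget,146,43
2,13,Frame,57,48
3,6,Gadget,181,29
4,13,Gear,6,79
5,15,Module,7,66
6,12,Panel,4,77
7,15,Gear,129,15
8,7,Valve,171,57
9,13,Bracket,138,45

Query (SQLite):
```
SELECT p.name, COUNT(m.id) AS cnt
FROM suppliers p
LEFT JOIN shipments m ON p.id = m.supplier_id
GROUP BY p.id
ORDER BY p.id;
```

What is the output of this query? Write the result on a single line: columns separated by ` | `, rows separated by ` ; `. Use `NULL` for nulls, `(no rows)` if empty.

Noa | 1 ; Noa | 2 ; Ivy | 1 ; Hank | 3 ; Alice | 2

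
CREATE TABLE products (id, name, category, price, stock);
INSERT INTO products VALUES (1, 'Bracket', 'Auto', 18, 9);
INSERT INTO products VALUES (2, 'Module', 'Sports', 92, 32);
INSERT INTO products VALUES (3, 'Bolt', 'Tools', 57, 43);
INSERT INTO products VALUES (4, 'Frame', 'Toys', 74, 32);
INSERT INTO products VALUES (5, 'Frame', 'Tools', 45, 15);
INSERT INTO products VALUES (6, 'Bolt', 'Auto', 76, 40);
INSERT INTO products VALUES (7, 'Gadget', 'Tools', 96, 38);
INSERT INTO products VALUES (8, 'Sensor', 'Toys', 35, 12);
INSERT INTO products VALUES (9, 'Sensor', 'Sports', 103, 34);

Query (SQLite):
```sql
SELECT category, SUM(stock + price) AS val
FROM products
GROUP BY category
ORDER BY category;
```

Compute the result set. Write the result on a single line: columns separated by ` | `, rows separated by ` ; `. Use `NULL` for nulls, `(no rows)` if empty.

For each row compute stock + price.
Group by category; take SUM of the expression per group.
  Auto: ids {1, 6} → SUM(stock + price)=143
  Sports: ids {2, 9} → SUM(stock + price)=261
  Tools: ids {3, 5, 7} → SUM(stock + price)=294
  Toys: ids {4, 8} → SUM(stock + price)=153

Auto | 143 ; Sports | 261 ; Tools | 294 ; Toys | 153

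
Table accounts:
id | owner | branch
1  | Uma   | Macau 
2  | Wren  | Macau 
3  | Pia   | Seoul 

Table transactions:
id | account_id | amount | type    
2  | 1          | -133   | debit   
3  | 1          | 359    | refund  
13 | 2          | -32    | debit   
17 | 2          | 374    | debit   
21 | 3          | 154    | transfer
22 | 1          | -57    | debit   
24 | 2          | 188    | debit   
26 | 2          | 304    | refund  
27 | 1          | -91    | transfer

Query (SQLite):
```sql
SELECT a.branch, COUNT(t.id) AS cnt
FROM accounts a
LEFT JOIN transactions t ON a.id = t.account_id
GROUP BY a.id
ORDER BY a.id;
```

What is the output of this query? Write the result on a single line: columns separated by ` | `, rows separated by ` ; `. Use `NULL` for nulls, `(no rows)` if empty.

Macau | 4 ; Macau | 4 ; Seoul | 1

LEFT JOIN keeps every accounts row; unmatched ones get NULL for transactions columns.
Group by accounts.id and compute COUNT(t.id). COUNT(col) of an all-NULL group is 0.
  1: ids {2, 3, 22, 27} → COUNT(t.id)=4
  2: ids {13, 17, 24, 26} → COUNT(t.id)=4
  3: ids {21} → COUNT(t.id)=1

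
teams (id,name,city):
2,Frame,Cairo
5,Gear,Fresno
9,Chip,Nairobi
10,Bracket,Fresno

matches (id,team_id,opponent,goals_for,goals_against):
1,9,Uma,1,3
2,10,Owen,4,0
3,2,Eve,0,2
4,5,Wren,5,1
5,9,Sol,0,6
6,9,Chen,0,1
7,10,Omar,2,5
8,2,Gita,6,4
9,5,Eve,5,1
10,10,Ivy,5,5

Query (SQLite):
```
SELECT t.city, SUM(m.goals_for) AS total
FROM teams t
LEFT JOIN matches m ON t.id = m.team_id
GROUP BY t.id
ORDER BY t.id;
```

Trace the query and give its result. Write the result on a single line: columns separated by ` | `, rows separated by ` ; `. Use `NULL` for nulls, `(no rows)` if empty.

Cairo | 6 ; Fresno | 10 ; Nairobi | 1 ; Fresno | 11

LEFT JOIN keeps every teams row; unmatched ones get NULL for matches columns.
Group by teams.id and compute SUM(m.goals_for). SUM over an all-NULL group is NULL.
  2: ids {3, 8} → SUM(m.goals_for)=6
  5: ids {4, 9} → SUM(m.goals_for)=10
  9: ids {1, 5, 6} → SUM(m.goals_for)=1
  10: ids {2, 7, 10} → SUM(m.goals_for)=11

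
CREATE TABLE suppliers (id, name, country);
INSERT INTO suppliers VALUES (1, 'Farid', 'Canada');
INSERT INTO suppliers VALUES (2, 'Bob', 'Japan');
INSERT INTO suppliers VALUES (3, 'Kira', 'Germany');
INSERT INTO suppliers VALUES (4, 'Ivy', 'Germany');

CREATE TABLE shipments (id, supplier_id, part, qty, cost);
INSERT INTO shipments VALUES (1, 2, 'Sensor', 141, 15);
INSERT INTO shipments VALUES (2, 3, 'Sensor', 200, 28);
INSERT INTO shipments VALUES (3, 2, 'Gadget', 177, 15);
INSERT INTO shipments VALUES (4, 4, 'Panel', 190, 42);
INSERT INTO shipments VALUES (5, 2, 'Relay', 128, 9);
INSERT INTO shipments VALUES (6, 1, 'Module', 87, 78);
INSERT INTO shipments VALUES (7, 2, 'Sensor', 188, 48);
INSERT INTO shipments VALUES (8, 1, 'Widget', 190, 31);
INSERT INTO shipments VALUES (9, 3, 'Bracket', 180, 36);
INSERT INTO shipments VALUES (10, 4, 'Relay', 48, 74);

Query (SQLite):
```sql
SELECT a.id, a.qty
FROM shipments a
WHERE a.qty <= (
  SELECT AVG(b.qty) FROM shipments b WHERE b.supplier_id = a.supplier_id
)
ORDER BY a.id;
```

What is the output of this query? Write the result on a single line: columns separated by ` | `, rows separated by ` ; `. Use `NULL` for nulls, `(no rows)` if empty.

1 | 141 ; 5 | 128 ; 6 | 87 ; 9 | 180 ; 10 | 48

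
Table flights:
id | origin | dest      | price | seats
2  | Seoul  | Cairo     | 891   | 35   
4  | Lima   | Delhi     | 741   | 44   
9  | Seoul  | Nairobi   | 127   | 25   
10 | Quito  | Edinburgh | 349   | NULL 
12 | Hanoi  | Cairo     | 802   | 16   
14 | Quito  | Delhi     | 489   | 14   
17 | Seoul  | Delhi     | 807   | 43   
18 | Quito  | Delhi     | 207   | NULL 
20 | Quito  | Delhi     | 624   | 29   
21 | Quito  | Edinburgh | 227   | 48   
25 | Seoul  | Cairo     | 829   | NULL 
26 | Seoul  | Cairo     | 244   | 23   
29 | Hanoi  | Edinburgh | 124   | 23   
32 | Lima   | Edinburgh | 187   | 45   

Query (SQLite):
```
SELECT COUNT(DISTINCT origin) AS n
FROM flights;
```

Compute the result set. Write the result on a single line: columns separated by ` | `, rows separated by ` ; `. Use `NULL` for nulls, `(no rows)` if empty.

4

Count distinct non-NULL origin values.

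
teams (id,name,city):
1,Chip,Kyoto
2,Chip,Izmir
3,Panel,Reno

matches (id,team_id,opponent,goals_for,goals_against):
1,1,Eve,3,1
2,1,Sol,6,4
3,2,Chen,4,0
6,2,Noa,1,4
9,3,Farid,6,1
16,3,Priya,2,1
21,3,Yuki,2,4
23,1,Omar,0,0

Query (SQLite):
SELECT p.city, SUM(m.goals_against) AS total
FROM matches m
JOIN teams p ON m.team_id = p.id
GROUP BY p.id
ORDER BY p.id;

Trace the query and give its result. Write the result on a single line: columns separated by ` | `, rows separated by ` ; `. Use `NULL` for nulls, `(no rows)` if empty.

Kyoto | 5 ; Izmir | 4 ; Reno | 6

Join each matches row to its teams via team_id.
Group joined rows by teams.id; compute SUM(m.goals_against) per group.
  1: ids {1, 2, 23} → SUM(m.goals_against)=5
  2: ids {3, 6} → SUM(m.goals_against)=4
  3: ids {9, 16, 21} → SUM(m.goals_against)=6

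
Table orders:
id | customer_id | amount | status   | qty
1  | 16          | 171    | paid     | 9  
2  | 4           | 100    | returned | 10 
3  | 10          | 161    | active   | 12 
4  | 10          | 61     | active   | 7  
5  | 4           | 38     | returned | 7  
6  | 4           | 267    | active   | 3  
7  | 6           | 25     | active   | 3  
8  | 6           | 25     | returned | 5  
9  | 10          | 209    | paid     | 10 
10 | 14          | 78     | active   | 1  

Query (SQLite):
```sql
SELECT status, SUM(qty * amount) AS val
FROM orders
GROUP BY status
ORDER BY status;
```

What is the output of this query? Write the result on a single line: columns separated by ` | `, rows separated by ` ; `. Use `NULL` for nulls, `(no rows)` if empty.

For each row compute qty * amount.
Group by status; take SUM of the expression per group.
  active: ids {3, 4, 6, 7, 10} → SUM(qty * amount)=3313
  paid: ids {1, 9} → SUM(qty * amount)=3629
  returned: ids {2, 5, 8} → SUM(qty * amount)=1391

active | 3313 ; paid | 3629 ; returned | 1391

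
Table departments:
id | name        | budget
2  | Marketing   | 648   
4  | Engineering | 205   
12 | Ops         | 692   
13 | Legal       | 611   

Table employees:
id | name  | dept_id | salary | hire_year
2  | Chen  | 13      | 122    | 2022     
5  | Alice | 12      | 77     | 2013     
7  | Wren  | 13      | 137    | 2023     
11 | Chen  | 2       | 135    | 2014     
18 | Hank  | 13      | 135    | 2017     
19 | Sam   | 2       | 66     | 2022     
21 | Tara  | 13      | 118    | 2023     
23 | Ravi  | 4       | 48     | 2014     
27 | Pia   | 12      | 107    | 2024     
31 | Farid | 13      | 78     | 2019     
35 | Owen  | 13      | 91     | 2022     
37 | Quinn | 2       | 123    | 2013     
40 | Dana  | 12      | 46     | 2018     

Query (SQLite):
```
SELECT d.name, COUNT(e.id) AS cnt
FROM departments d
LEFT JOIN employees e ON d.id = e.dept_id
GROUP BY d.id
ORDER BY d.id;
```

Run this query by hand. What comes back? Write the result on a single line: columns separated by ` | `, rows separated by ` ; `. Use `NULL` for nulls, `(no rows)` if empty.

LEFT JOIN keeps every departments row; unmatched ones get NULL for employees columns.
Group by departments.id and compute COUNT(e.id). COUNT(col) of an all-NULL group is 0.
  2: ids {11, 19, 37} → COUNT(e.id)=3
  4: ids {23} → COUNT(e.id)=1
  12: ids {5, 27, 40} → COUNT(e.id)=3
  13: ids {2, 7, 18, 21, 31, 35} → COUNT(e.id)=6

Marketing | 3 ; Engineering | 1 ; Ops | 3 ; Legal | 6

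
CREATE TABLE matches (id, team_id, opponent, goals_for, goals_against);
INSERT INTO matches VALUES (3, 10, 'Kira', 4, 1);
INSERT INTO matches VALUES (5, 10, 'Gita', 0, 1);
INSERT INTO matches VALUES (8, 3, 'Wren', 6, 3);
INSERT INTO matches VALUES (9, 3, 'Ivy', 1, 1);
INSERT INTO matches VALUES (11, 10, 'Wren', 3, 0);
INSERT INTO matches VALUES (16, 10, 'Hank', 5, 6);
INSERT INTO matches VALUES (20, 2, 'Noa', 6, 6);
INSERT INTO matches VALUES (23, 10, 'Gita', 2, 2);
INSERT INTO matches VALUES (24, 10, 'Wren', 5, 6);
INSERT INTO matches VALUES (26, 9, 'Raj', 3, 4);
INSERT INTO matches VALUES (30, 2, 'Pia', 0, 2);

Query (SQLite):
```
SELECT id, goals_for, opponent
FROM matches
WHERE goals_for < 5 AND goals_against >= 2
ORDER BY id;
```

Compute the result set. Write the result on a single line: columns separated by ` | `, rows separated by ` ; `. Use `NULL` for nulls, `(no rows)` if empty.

23 | 2 | Gita ; 26 | 3 | Raj ; 30 | 0 | Pia

goals_for < 5: ids {3, 5, 9, 11, 23, 26, 30}
goals_against >= 2: ids {8, 16, 20, 23, 24, 26, 30}
Combine with AND.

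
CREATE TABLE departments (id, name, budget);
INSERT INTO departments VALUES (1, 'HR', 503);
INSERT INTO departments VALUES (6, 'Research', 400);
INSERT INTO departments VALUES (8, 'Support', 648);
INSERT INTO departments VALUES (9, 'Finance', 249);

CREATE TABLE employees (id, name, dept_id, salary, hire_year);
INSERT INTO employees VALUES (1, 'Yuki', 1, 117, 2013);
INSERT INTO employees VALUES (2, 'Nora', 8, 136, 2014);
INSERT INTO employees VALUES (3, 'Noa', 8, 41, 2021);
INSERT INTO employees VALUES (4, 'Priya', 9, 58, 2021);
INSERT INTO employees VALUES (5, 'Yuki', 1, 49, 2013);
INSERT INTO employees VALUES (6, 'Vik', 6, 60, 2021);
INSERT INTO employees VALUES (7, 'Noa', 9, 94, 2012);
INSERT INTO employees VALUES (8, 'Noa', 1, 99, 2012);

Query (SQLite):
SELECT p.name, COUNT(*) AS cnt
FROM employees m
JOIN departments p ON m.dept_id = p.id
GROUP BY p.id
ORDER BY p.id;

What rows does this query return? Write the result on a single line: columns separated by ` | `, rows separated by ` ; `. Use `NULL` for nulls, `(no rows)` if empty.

Join each employees row to its departments via dept_id.
Group joined rows by departments.id; compute COUNT(*) per group.
  1: ids {1, 5, 8} → COUNT(*)=3
  6: ids {6} → COUNT(*)=1
  8: ids {2, 3} → COUNT(*)=2
  9: ids {4, 7} → COUNT(*)=2

HR | 3 ; Research | 1 ; Support | 2 ; Finance | 2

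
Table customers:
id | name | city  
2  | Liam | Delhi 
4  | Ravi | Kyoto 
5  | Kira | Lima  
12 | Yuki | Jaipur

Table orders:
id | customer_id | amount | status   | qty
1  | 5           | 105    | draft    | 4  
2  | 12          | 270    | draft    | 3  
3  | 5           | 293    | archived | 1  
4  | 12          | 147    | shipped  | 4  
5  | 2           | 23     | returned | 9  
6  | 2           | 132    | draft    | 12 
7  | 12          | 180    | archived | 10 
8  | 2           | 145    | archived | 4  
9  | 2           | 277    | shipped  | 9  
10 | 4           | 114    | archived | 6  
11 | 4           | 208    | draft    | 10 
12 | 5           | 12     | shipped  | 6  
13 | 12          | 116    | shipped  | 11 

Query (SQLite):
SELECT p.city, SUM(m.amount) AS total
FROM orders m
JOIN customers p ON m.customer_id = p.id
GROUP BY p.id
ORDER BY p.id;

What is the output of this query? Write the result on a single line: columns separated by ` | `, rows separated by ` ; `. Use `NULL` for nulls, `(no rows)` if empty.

Delhi | 577 ; Kyoto | 322 ; Lima | 410 ; Jaipur | 713

Join each orders row to its customers via customer_id.
Group joined rows by customers.id; compute SUM(m.amount) per group.
  2: ids {5, 6, 8, 9} → SUM(m.amount)=577
  4: ids {10, 11} → SUM(m.amount)=322
  5: ids {1, 3, 12} → SUM(m.amount)=410
  12: ids {2, 4, 7, 13} → SUM(m.amount)=713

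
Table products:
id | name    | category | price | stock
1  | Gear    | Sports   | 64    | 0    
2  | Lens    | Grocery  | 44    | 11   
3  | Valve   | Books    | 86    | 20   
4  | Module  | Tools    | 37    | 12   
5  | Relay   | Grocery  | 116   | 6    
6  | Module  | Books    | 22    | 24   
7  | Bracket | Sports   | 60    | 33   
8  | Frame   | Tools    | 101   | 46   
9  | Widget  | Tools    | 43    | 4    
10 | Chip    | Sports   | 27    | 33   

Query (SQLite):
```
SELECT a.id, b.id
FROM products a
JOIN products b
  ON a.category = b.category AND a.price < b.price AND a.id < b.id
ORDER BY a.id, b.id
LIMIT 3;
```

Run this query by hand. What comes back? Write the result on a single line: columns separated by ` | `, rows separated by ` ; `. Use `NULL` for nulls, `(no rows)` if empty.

Pairs (a,b) with same category, a.price < b.price, a.id < b.id.
category groups: Books:{3,6} Grocery:{2,5} Sports:{1,7,10} Tools:{4,8,9}
Ordered by (a.id, b.id); first 3.

2 | 5 ; 4 | 8 ; 4 | 9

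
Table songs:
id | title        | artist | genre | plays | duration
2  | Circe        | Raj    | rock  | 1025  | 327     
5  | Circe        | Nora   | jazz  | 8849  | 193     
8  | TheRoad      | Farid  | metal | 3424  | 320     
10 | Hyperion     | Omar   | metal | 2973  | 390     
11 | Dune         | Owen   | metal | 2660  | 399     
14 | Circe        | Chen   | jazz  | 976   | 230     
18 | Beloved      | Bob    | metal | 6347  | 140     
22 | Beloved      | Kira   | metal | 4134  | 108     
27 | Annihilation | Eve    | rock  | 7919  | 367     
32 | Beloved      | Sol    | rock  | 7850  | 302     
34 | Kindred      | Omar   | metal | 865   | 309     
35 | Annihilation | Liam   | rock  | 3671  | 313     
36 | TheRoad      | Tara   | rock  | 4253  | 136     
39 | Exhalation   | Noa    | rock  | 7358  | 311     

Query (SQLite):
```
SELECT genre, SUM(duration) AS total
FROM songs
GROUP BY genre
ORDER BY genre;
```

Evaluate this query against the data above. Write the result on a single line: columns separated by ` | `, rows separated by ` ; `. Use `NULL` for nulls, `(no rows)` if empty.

jazz | 423 ; metal | 1666 ; rock | 1756

Partition songs by genre; compute SUM(duration) within each group.
  jazz: ids {5, 14} → SUM(duration)=423
  metal: ids {8, 10, 11, 18, 22, 34} → SUM(duration)=1666
  rock: ids {2, 27, 32, 35, 36, 39} → SUM(duration)=1756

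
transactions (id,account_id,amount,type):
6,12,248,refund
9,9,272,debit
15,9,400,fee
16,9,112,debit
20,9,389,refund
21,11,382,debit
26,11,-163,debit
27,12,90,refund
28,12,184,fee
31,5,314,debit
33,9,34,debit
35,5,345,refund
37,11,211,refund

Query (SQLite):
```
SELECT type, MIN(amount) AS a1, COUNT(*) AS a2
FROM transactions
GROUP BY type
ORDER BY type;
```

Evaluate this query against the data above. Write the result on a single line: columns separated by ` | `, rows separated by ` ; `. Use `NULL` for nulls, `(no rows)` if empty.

Group transactions by type.
Per group compute: MIN(amount), COUNT(*).
  debit: ids {9, 16, 21, 26, 31, 33} → MIN(amount)=-163, COUNT(*)=6
  fee: ids {15, 28} → MIN(amount)=184, COUNT(*)=2
  refund: ids {6, 20, 27, 35, 37} → MIN(amount)=90, COUNT(*)=5

debit | -163 | 6 ; fee | 184 | 2 ; refund | 90 | 5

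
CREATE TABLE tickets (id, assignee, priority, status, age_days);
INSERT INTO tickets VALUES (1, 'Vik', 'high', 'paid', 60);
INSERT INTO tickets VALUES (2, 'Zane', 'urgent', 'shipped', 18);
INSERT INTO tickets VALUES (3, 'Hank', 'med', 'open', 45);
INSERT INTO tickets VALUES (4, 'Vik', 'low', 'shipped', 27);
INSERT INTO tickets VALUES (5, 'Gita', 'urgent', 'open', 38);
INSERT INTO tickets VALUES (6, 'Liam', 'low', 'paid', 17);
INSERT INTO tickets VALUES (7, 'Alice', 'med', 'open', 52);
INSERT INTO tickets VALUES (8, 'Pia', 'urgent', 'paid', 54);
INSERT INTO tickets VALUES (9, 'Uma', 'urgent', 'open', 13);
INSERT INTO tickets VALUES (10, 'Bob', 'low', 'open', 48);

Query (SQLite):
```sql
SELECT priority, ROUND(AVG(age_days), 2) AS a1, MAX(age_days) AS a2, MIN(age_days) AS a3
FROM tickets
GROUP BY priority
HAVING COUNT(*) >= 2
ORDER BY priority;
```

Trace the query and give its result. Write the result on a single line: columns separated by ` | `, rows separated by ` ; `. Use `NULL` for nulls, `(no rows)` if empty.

low | 30.67 | 48 | 17 ; med | 48.5 | 52 | 45 ; urgent | 30.75 | 54 | 13

Group tickets by priority.
Per group compute: ROUND(AVG(age_days), 2), MAX(age_days), MIN(age_days).
HAVING: drop groups with fewer than 2 rows.
  high: ids {1} → ROUND(AVG(age_days), 2)=60, MAX(age_days)=60, MIN(age_days)=60
  low: ids {4, 6, 10} → ROUND(AVG(age_days), 2)=30.67, MAX(age_days)=48, MIN(age_days)=17
  med: ids {3, 7} → ROUND(AVG(age_days), 2)=48.5, MAX(age_days)=52, MIN(age_days)=45
  urgent: ids {2, 5, 8, 9} → ROUND(AVG(age_days), 2)=30.75, MAX(age_days)=54, MIN(age_days)=13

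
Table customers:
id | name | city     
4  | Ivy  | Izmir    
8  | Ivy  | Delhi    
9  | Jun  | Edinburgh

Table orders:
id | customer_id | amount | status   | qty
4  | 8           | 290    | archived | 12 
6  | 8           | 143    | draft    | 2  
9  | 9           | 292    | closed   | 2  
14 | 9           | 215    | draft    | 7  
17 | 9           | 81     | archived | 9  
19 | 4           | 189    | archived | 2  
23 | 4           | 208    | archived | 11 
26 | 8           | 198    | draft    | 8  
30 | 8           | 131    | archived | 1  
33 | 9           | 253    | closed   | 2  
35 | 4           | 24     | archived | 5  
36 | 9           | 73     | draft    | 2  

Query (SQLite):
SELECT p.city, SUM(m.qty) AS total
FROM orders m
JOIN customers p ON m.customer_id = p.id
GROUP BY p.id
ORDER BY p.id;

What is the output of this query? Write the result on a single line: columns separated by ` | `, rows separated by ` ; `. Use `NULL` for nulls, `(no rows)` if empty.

Join each orders row to its customers via customer_id.
Group joined rows by customers.id; compute SUM(m.qty) per group.
  4: ids {19, 23, 35} → SUM(m.qty)=18
  8: ids {4, 6, 26, 30} → SUM(m.qty)=23
  9: ids {9, 14, 17, 33, 36} → SUM(m.qty)=22

Izmir | 18 ; Delhi | 23 ; Edinburgh | 22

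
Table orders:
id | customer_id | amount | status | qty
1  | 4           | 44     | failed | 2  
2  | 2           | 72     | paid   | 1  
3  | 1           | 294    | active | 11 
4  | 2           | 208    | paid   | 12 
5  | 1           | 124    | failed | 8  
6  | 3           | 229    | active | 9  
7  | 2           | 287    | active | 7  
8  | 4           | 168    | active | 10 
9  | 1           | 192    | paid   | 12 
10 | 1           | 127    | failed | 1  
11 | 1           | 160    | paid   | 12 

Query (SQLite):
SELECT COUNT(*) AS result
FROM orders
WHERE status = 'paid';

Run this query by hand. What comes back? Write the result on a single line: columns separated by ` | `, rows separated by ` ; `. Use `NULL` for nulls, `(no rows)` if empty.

Rows where status='paid' → amount values: [72, 208, 192, 160].
COUNT(*) counts rows → 4.

4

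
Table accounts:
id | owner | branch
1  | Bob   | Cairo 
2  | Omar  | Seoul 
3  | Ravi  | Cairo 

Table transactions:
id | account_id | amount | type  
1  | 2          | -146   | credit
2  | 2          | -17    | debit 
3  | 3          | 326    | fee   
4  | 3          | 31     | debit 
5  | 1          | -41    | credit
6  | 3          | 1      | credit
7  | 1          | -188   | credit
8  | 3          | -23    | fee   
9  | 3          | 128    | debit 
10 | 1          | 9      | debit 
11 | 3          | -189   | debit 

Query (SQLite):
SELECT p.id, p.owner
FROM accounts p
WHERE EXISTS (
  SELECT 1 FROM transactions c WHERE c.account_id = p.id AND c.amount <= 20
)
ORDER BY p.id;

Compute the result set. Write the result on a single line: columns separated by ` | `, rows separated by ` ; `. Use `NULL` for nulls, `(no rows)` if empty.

1 | Bob ; 2 | Omar ; 3 | Ravi

For each accounts row, check whether any transactions with matching account_id has amount <= 20.
Keep rows where that is true.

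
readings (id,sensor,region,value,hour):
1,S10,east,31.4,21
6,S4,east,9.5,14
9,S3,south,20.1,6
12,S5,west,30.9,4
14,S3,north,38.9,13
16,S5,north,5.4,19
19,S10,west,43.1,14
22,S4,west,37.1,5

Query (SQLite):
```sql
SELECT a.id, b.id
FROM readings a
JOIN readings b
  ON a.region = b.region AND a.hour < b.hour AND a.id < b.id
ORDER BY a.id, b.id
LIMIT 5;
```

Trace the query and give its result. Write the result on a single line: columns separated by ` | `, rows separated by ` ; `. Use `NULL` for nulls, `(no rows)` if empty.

Pairs (a,b) with same region, a.hour < b.hour, a.id < b.id.
region groups: east:{1,6} north:{14,16} south:{9} west:{12,19,22}
Ordered by (a.id, b.id); first 5.

12 | 19 ; 12 | 22 ; 14 | 16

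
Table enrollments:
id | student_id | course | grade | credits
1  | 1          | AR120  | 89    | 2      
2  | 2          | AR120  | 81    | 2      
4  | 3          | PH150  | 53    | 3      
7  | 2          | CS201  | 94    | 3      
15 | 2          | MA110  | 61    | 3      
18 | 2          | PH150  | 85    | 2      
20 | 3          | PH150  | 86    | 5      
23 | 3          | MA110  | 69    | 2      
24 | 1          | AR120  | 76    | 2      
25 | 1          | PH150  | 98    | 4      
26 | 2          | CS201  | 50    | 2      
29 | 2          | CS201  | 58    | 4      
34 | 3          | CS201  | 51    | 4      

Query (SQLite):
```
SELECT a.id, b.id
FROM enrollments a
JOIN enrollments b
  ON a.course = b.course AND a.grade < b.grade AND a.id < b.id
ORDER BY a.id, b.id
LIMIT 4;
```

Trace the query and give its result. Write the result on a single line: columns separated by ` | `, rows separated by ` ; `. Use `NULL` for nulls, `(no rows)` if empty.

4 | 18 ; 4 | 20 ; 4 | 25 ; 15 | 23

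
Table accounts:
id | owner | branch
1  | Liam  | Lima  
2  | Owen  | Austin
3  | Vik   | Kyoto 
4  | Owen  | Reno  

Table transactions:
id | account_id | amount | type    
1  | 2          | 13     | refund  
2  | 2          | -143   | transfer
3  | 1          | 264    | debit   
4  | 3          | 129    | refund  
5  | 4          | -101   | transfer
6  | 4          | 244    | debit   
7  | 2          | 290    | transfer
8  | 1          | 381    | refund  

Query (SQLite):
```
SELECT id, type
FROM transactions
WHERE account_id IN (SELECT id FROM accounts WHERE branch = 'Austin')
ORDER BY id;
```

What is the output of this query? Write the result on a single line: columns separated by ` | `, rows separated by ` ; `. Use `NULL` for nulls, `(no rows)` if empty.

Inner query: accounts.id where branch = 'Austin'.
Outer: keep transactions rows whose account_id is in that set.
Inner query → {2}

1 | refund ; 2 | transfer ; 7 | transfer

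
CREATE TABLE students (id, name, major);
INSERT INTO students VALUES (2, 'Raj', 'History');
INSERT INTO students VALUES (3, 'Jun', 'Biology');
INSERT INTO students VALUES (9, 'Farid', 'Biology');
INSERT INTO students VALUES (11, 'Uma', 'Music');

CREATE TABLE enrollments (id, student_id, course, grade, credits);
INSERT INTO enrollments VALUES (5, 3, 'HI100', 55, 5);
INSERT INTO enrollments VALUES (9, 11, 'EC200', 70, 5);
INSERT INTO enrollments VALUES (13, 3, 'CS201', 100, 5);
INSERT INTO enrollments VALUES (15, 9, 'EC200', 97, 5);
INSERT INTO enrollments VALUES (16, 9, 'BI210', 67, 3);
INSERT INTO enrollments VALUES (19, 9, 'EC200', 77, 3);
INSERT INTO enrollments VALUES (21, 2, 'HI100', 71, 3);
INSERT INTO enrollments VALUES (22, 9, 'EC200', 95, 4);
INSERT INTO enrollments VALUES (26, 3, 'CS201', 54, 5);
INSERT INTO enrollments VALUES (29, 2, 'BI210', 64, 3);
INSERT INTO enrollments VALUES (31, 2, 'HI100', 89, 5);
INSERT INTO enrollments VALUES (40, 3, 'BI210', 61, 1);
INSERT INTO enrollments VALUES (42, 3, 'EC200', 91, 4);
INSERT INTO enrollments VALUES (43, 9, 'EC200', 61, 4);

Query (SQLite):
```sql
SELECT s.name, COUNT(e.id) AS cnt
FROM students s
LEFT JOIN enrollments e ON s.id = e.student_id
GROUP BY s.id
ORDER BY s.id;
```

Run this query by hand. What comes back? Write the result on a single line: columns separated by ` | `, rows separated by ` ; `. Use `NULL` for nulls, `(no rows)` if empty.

Raj | 3 ; Jun | 5 ; Farid | 5 ; Uma | 1

LEFT JOIN keeps every students row; unmatched ones get NULL for enrollments columns.
Group by students.id and compute COUNT(e.id). COUNT(col) of an all-NULL group is 0.
  2: ids {21, 29, 31} → COUNT(e.id)=3
  3: ids {5, 13, 26, 40, 42} → COUNT(e.id)=5
  9: ids {15, 16, 19, 22, 43} → COUNT(e.id)=5
  11: ids {9} → COUNT(e.id)=1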